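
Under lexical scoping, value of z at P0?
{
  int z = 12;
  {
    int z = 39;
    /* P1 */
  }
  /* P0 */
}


z declared in the same block as P0
z = 12


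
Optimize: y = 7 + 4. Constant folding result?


7 + 4 = 11 at compile time
Optimized: y = 11


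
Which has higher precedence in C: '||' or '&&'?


'&&' is logical AND (level 2); '||' is logical OR (level 1)
Higher level binds tighter
'&&' has higher precedence than '||'


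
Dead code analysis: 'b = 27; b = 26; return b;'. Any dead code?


first assignment to b is overwritten before any read
Dead: 'b = 27'


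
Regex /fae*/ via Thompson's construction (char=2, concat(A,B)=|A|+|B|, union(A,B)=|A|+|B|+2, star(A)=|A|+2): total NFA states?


Syntax tree has 3 char leaf(s), 0 union(s), 1 star(s)
chars contribute 3×2 = 6; each union adds +2; each star adds +2
Total: 6 + 0 + 2 = 8 states


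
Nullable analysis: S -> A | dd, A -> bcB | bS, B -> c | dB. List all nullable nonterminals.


A nonterminal is nullable iff some alternative derives ε (directly, or every symbol in it is nullable)
Nullable: {}


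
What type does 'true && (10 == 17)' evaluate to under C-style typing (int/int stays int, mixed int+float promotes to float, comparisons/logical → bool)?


Operand types: bool && bool
Rule: logical operators take bool operands and yield bool
Result type: bool


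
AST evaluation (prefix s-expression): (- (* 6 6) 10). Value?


Evaluate inner: (* 6 6) = 36
Evaluate root: (- 36 10) = 26
Result: 26


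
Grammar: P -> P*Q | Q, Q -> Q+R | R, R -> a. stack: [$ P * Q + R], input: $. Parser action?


handle 'Q+R' on top
Action: reduce (Q -> Q+R)


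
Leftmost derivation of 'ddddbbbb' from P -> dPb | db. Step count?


Derivation: P => dPb => ddPbb => dddPbbb => ddddbbbb
Steps: 4


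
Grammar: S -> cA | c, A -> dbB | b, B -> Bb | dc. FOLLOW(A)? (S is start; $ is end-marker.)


$ ∈ FOLLOW(S). For each A -> αBβ: add FIRST(β)\{ε} to FOLLOW(B); if β nullable, add FOLLOW(A).
FOLLOW(A) = {$}


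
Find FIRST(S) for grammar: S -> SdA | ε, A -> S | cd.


Per alternative of S: FIRST(SdA) = {d}; FIRST(ε) = {ε}
FIRST(S) = {d, ε}


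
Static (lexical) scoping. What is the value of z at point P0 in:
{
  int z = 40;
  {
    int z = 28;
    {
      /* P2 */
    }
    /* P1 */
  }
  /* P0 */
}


z declared in the same block as P0
z = 40


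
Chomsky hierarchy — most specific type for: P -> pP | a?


Right-linear: every RHS is a terminal or a terminal followed by one nonterminal
Classification: Type 3 (Regular)


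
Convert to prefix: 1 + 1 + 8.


left-to-right (same/higher precedence on left): tree is (+ (+ 1 1) 8)
Prefix: + + 1 1 8


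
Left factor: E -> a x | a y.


Common prefix: 'a'
Factored: E -> a E', E' -> x | y


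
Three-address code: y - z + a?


Break into single-operator statements:
t1 = y - z
t2 = t1 + a


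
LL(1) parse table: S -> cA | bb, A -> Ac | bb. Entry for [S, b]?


For [S, b]: 'b' ∈ FIRST(bb)
Entry: S -> bb


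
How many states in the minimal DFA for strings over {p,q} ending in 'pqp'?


Track the longest suffix of input matching a prefix of 'pqp': 4 classes (prefixes of length 0..3)
Minimal DFA: 4 states


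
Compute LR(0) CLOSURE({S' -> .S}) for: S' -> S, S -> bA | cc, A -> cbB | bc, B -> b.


Start: S' -> .S
For each item with dot before a nonterminal B, add B -> .γ for every B-production
Closure: [S' -> .S, S -> .bA, S -> .cc]


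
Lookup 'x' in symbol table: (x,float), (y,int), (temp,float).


Lookup 'x' → type float


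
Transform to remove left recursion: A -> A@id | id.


Left-recursive alternatives: A@id; non-recursive: id
Introduce A': A -> idA', A' -> @idA' | ε


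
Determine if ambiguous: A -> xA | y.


right-linear, alternatives start with distinct terminals 'x' vs 'y': unique leftmost derivation
Unambiguous


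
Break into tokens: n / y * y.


Scan left to right, longest-match per lexeme
Tokens: ID(n), OP(/), ID(y), OP(*), ID(y)


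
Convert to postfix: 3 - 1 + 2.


Left to right (same or higher precedence on left)
Postfix: 3 1 - 2 +


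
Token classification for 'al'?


Pattern: letter/underscore followed by alphanumerics, not a keyword
Type: IDENTIFIER


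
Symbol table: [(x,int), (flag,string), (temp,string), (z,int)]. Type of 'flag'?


Lookup 'flag' → type string


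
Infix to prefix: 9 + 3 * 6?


'*' binds tighter: tree is (+ 9 (* 3 6))
Prefix: + 9 * 3 6


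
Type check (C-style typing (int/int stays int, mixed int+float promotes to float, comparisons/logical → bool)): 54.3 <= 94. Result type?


Operand types: float <= int
Rule: comparison yields bool
Result type: bool


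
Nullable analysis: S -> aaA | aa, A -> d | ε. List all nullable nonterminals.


A nonterminal is nullable iff some alternative derives ε (directly, or every symbol in it is nullable)
Nullable: {A}


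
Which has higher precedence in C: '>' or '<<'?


'<<' is shift (level 8); '>' is relational (level 7)
Higher level binds tighter
'<<' has higher precedence than '>'


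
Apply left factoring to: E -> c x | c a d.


Common prefix: 'c'
Factored: E -> c E', E' -> x | a d


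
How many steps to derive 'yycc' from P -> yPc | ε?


Derivation: P => yPc => yyPcc => yycc
Steps: 3


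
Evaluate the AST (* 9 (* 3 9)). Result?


Evaluate inner: (* 3 9) = 27
Evaluate root: (* 9 27) = 243
Result: 243


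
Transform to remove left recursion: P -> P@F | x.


Left-recursive alternatives: P@F; non-recursive: x
Introduce P': P -> xP', P' -> @FP' | ε


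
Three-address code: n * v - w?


Break into single-operator statements:
t1 = n * v
t2 = t1 - w


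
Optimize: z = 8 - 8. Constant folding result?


8 - 8 = 0 at compile time
Optimized: z = 0


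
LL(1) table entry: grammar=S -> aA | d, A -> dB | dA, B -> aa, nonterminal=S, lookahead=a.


For [S, a]: 'a' ∈ FIRST(aA)
Entry: S -> aA


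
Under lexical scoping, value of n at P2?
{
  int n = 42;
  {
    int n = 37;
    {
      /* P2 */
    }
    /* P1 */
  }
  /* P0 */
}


P2's block does not declare n; resolves to the enclosing declaration at depth 1
n = 37


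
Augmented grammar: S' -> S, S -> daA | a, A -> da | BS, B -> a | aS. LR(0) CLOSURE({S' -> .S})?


Start: S' -> .S
For each item with dot before a nonterminal B, add B -> .γ for every B-production
Closure: [S' -> .S, S -> .daA, S -> .a]


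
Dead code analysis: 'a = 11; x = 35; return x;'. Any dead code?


a is assigned but never read
Dead: 'a = 11'


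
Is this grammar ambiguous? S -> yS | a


right-linear, alternatives start with distinct terminals 'y' vs 'a': unique leftmost derivation
Unambiguous


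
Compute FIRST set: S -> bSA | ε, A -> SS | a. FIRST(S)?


Per alternative of S: FIRST(bSA) = {b}; FIRST(ε) = {ε}
FIRST(S) = {b, ε}


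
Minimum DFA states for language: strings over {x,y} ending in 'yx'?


Track the longest suffix of input matching a prefix of 'yx': 3 classes (prefixes of length 0..2)
Minimal DFA: 3 states


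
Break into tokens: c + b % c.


Scan left to right, longest-match per lexeme
Tokens: ID(c), OP(+), ID(b), OP(%), ID(c)


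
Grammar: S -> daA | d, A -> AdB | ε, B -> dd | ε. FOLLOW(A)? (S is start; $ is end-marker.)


$ ∈ FOLLOW(S). For each A -> αBβ: add FIRST(β)\{ε} to FOLLOW(B); if β nullable, add FOLLOW(A).
FOLLOW(A) = {$, d}


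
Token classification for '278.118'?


Pattern: digits with a decimal point
Type: FLOAT_LITERAL


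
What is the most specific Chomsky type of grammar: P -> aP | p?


Right-linear: every RHS is a terminal or a terminal followed by one nonterminal
Classification: Type 3 (Regular)


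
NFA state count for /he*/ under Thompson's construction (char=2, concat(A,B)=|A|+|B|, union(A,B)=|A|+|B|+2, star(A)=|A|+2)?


Syntax tree has 2 char leaf(s), 0 union(s), 1 star(s)
chars contribute 2×2 = 4; each union adds +2; each star adds +2
Total: 4 + 0 + 2 = 6 states


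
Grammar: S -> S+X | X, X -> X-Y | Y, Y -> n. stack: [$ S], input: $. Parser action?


start symbol S on stack, input exhausted
Action: accept


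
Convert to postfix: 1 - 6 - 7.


Left to right (same or higher precedence on left)
Postfix: 1 6 - 7 -


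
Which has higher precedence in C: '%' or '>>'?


'%' is multiplicative (level 10); '>>' is shift (level 8)
Higher level binds tighter
'%' has higher precedence than '>>'


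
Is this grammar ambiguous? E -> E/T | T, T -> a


precedence layered via separate nonterminal T: deterministic
Unambiguous


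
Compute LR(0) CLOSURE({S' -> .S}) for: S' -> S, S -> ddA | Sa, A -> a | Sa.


Start: S' -> .S
For each item with dot before a nonterminal B, add B -> .γ for every B-production
Closure: [S' -> .S, S -> .ddA, S -> .Sa]


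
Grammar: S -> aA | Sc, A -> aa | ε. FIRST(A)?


Per alternative of A: FIRST(aa) = {a}; FIRST(ε) = {ε}
FIRST(A) = {a, ε}


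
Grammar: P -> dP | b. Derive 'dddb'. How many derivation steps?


Derivation: P => dP => ddP => dddP => dddb
Steps: 4


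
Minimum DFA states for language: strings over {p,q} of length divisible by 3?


Track length mod 3: states 0..2, accept at 0
Minimal DFA: 3 states


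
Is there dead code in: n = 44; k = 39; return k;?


n is assigned but never read
Dead: 'n = 44'


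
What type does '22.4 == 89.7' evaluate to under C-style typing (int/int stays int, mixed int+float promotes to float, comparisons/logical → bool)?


Operand types: float == float
Rule: comparison yields bool
Result type: bool


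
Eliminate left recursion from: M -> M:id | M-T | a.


Left-recursive alternatives: M:id, M-T; non-recursive: a
Introduce M': M -> aM', M' -> :idM' | -TM' | ε


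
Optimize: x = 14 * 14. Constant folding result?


14 * 14 = 196 at compile time
Optimized: x = 196


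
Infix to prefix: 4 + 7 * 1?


'*' binds tighter: tree is (+ 4 (* 7 1))
Prefix: + 4 * 7 1


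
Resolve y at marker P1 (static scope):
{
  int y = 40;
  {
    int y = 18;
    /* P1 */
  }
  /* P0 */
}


y declared in the same block as P1
y = 18


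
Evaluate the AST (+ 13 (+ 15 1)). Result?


Evaluate inner: (+ 15 1) = 16
Evaluate root: (+ 13 16) = 29
Result: 29


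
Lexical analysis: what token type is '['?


Pattern: delimiter/punctuation
Type: PUNCTUATION


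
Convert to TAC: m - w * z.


Break into single-operator statements:
t1 = w * z
t2 = m - t1


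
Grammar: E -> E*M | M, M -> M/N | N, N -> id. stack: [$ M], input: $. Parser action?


lookahead ∉ {/} so M won't extend; reduce E -> M
Action: reduce (E -> M)


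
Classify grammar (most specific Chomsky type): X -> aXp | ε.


Single nonterminal LHS, but a^n p^n is not regular
Classification: Type 2 (Context-Free)


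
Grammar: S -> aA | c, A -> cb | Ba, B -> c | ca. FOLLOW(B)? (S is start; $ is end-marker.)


$ ∈ FOLLOW(S). For each A -> αBβ: add FIRST(β)\{ε} to FOLLOW(B); if β nullable, add FOLLOW(A).
FOLLOW(B) = {a}


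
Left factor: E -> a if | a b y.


Common prefix: 'a'
Factored: E -> a E', E' -> if | b y


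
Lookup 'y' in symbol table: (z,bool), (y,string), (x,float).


Lookup 'y' → type string


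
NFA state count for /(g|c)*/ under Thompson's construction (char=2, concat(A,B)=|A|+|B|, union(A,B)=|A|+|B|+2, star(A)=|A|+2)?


Syntax tree has 2 char leaf(s), 1 union(s), 1 star(s)
chars contribute 2×2 = 4; each union adds +2; each star adds +2
Total: 4 + 2 + 2 = 8 states


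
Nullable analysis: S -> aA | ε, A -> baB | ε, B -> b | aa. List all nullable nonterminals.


A nonterminal is nullable iff some alternative derives ε (directly, or every symbol in it is nullable)
Nullable: {A, S}


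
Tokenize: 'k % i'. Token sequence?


Scan left to right, longest-match per lexeme
Tokens: ID(k), OP(%), ID(i)


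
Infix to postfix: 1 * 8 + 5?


Left to right (same or higher precedence on left)
Postfix: 1 8 * 5 +


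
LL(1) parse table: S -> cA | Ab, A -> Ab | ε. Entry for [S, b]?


For [S, b]: 'b' ∈ FIRST(Ab)
Entry: S -> Ab


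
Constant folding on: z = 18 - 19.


18 - 19 = -1 at compile time
Optimized: z = -1


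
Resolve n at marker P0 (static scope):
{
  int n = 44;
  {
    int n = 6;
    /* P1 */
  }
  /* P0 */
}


n declared in the same block as P0
n = 44


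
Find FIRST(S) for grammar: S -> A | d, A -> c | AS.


Per alternative of S: FIRST(A) = {c}; FIRST(d) = {d}
FIRST(S) = {c, d}


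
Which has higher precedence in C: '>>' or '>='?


'>>' is shift (level 8); '>=' is relational (level 7)
Higher level binds tighter
'>>' has higher precedence than '>='


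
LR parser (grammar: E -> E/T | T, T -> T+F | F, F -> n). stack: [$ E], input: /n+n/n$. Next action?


shift '/' to continue E -> E/T
Action: shift


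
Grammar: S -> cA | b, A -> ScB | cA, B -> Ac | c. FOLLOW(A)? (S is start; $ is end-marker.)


$ ∈ FOLLOW(S). For each A -> αBβ: add FIRST(β)\{ε} to FOLLOW(B); if β nullable, add FOLLOW(A).
FOLLOW(A) = {$, c}


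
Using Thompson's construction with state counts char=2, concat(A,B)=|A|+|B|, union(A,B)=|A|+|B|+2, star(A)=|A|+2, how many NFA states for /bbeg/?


Syntax tree has 4 char leaf(s), 0 union(s), 0 star(s)
chars contribute 4×2 = 8; each union adds +2; each star adds +2
Total: 8 + 0 + 0 = 8 states


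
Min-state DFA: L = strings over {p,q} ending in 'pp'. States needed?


Track the longest suffix of input matching a prefix of 'pp': 3 classes (prefixes of length 0..2)
Minimal DFA: 3 states


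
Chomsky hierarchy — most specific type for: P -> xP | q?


Right-linear: every RHS is a terminal or a terminal followed by one nonterminal
Classification: Type 3 (Regular)


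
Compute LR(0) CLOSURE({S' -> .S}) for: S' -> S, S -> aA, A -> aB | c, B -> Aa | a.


Start: S' -> .S
For each item with dot before a nonterminal B, add B -> .γ for every B-production
Closure: [S' -> .S, S -> .aA]


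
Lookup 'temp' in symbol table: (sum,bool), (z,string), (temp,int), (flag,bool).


Lookup 'temp' → type int


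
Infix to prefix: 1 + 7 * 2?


'*' binds tighter: tree is (+ 1 (* 7 2))
Prefix: + 1 * 7 2


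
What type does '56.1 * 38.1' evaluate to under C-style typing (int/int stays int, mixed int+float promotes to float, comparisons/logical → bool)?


Operand types: float * float
Rule: mixed int/float promotes to float; int/int stays int
Result type: float


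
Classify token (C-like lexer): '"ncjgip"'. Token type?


Pattern: double-quoted sequence
Type: STRING_LITERAL


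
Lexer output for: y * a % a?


Scan left to right, longest-match per lexeme
Tokens: ID(y), OP(*), ID(a), OP(%), ID(a)


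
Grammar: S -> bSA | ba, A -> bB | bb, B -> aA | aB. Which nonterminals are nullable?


A nonterminal is nullable iff some alternative derives ε (directly, or every symbol in it is nullable)
Nullable: {}


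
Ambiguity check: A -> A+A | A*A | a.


'a+a*a' has two parse trees (no precedence encoded between + and *)
Ambiguous


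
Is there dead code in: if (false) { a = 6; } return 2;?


condition is constant false, so the whole block is unreachable
Dead: 'if (false) { a = 6; }'


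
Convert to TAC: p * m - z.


Break into single-operator statements:
t1 = p * m
t2 = t1 - z


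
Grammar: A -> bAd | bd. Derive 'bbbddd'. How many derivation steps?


Derivation: A => bAd => bbAdd => bbbddd
Steps: 3


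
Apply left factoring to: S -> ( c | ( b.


Common prefix: '('
Factored: S -> ( S', S' -> c | b


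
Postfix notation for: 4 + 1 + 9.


Left to right (same or higher precedence on left)
Postfix: 4 1 + 9 +


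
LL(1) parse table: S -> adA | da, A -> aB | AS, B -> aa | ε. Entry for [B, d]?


For [B, d]: ε is nullable and 'd' ∈ FOLLOW(B)
Entry: B -> ε


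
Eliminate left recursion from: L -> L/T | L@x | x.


Left-recursive alternatives: L/T, L@x; non-recursive: x
Introduce L': L -> xL', L' -> /TL' | @xL' | ε


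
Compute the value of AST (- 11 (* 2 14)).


Evaluate inner: (* 2 14) = 28
Evaluate root: (- 11 28) = -17
Result: -17


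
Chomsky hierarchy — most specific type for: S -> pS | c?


Right-linear: every RHS is a terminal or a terminal followed by one nonterminal
Classification: Type 3 (Regular)


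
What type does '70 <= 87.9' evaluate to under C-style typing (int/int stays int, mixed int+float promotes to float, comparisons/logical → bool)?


Operand types: int <= float
Rule: comparison yields bool
Result type: bool


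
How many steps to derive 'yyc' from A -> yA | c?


Derivation: A => yA => yyA => yyc
Steps: 3


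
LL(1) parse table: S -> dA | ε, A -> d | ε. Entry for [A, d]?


For [A, d]: 'd' ∈ FIRST(d)
Entry: A -> d


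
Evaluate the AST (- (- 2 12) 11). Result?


Evaluate inner: (- 2 12) = -10
Evaluate root: (- -10 11) = -21
Result: -21


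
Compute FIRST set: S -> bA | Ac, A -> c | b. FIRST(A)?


Per alternative of A: FIRST(c) = {c}; FIRST(b) = {b}
FIRST(A) = {b, c}


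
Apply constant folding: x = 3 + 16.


3 + 16 = 19 at compile time
Optimized: x = 19


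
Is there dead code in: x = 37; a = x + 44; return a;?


x is read by a's definition; a is returned
No dead code


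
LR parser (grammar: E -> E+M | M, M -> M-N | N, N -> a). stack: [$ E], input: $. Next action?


start symbol E on stack, input exhausted
Action: accept


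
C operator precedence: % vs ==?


'%' is multiplicative (level 10); '==' is equality (level 6)
Higher level binds tighter
'%' has higher precedence than '=='


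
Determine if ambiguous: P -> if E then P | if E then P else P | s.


dangling else: 'if E then if E then s else s' parses two ways
Ambiguous


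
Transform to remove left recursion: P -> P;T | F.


Left-recursive alternatives: P;T; non-recursive: F
Introduce P': P -> FP', P' -> ;TP' | ε


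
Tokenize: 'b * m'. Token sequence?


Scan left to right, longest-match per lexeme
Tokens: ID(b), OP(*), ID(m)


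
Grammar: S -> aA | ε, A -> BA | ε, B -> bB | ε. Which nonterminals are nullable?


A nonterminal is nullable iff some alternative derives ε (directly, or every symbol in it is nullable)
Nullable: {A, B, S}


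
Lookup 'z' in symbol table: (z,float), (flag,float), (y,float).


Lookup 'z' → type float


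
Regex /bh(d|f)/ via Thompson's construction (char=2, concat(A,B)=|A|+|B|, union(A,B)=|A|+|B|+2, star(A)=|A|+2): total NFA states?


Syntax tree has 4 char leaf(s), 1 union(s), 0 star(s)
chars contribute 4×2 = 8; each union adds +2; each star adds +2
Total: 8 + 2 + 0 = 10 states


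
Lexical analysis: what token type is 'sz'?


Pattern: letter/underscore followed by alphanumerics, not a keyword
Type: IDENTIFIER


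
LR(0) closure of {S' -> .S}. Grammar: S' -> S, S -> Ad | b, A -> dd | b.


Start: S' -> .S
For each item with dot before a nonterminal B, add B -> .γ for every B-production
Closure: [S' -> .S, S -> .Ad, S -> .b, A -> .dd, A -> .b]


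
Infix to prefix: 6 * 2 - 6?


left-to-right (same/higher precedence on left): tree is (- (* 6 2) 6)
Prefix: - * 6 2 6


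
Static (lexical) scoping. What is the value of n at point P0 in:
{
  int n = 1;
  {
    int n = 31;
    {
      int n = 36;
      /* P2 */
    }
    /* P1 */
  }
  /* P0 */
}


n declared in the same block as P0
n = 1


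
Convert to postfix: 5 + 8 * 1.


* has higher precedence, evaluate 8*1 first
Postfix: 5 8 1 * +


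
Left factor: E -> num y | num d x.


Common prefix: 'num'
Factored: E -> num E', E' -> y | d x


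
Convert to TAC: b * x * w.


Break into single-operator statements:
t1 = b * x
t2 = t1 * w


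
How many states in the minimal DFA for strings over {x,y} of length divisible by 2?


Track length mod 2: states 0..1, accept at 0
Minimal DFA: 2 states


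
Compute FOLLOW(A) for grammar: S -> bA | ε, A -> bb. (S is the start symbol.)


$ ∈ FOLLOW(S). For each A -> αBβ: add FIRST(β)\{ε} to FOLLOW(B); if β nullable, add FOLLOW(A).
FOLLOW(A) = {$}


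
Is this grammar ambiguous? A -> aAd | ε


balanced a^n…d^n: each string has a unique parse
Unambiguous


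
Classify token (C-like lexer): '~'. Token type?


Pattern: operator symbol
Type: OPERATOR


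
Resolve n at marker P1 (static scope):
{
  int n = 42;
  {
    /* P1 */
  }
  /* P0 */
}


P1's block does not declare n; resolves to the enclosing declaration at depth 0
n = 42


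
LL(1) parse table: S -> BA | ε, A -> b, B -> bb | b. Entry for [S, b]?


For [S, b]: 'b' ∈ FIRST(BA)
Entry: S -> BA


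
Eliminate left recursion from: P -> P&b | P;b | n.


Left-recursive alternatives: P&b, P;b; non-recursive: n
Introduce P': P -> nP', P' -> &bP' | ;bP' | ε


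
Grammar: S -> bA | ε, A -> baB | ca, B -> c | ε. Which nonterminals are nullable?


A nonterminal is nullable iff some alternative derives ε (directly, or every symbol in it is nullable)
Nullable: {B, S}


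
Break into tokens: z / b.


Scan left to right, longest-match per lexeme
Tokens: ID(z), OP(/), ID(b)


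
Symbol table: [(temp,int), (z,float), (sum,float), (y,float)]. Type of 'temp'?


Lookup 'temp' → type int


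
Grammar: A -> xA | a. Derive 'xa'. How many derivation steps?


Derivation: A => xA => xa
Steps: 2


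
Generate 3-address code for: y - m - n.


Break into single-operator statements:
t1 = y - m
t2 = t1 - n


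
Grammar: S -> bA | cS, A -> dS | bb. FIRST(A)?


Per alternative of A: FIRST(dS) = {d}; FIRST(bb) = {b}
FIRST(A) = {b, d}


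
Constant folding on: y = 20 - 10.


20 - 10 = 10 at compile time
Optimized: y = 10


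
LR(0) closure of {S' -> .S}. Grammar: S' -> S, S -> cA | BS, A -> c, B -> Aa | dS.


Start: S' -> .S
For each item with dot before a nonterminal B, add B -> .γ for every B-production
Closure: [S' -> .S, S -> .cA, S -> .BS, B -> .Aa, B -> .dS, A -> .c]


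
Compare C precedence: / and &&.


'/' is multiplicative (level 10); '&&' is logical AND (level 2)
Higher level binds tighter
'/' has higher precedence than '&&'


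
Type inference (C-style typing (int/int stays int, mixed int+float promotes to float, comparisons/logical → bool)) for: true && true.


Operand types: bool && bool
Rule: logical operators take bool operands and yield bool
Result type: bool


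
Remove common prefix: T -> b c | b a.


Common prefix: 'b'
Factored: T -> b T', T' -> c | a


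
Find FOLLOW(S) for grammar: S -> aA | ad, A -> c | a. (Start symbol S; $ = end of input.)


$ ∈ FOLLOW(S). For each A -> αBβ: add FIRST(β)\{ε} to FOLLOW(B); if β nullable, add FOLLOW(A).
FOLLOW(S) = {$}


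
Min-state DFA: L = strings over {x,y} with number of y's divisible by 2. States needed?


Track (count of y) mod 2: states 0..1, accept at 0
Minimal DFA: 2 states


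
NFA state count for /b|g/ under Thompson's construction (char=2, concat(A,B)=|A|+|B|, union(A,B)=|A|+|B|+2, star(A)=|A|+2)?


Syntax tree has 2 char leaf(s), 1 union(s), 0 star(s)
chars contribute 2×2 = 4; each union adds +2; each star adds +2
Total: 4 + 2 + 0 = 6 states


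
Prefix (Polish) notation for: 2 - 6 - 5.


left-to-right (same/higher precedence on left): tree is (- (- 2 6) 5)
Prefix: - - 2 6 5


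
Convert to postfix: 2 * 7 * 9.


Left to right (same or higher precedence on left)
Postfix: 2 7 * 9 *


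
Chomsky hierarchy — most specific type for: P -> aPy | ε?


Single nonterminal LHS, but a^n y^n is not regular
Classification: Type 2 (Context-Free)


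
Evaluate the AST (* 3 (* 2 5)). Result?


Evaluate inner: (* 2 5) = 10
Evaluate root: (* 3 10) = 30
Result: 30


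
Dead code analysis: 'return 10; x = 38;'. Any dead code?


statement follows a return and is unreachable
Dead: 'x = 38'


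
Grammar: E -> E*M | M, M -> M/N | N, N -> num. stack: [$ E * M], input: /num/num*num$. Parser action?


'/' can extend M; shift to build M -> M/N
Action: shift


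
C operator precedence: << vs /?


'/' is multiplicative (level 10); '<<' is shift (level 8)
Higher level binds tighter
'/' has higher precedence than '<<'


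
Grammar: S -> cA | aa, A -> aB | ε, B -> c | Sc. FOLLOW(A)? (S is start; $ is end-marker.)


$ ∈ FOLLOW(S). For each A -> αBβ: add FIRST(β)\{ε} to FOLLOW(B); if β nullable, add FOLLOW(A).
FOLLOW(A) = {$, c}


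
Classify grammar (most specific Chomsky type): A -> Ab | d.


Left-linear: every RHS is a terminal or one nonterminal followed by a terminal
Classification: Type 3 (Regular)


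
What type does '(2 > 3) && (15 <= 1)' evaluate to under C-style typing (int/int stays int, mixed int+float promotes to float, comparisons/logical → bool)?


Operand types: bool && bool
Rule: logical operators take bool operands and yield bool
Result type: bool


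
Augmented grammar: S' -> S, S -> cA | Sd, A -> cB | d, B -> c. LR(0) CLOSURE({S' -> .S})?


Start: S' -> .S
For each item with dot before a nonterminal B, add B -> .γ for every B-production
Closure: [S' -> .S, S -> .cA, S -> .Sd]


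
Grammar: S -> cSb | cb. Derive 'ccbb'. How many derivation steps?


Derivation: S => cSb => ccbb
Steps: 2


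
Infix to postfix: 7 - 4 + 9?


Left to right (same or higher precedence on left)
Postfix: 7 4 - 9 +


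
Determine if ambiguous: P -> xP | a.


right-linear, alternatives start with distinct terminals 'x' vs 'a': unique leftmost derivation
Unambiguous


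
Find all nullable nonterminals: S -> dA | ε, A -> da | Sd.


A nonterminal is nullable iff some alternative derives ε (directly, or every symbol in it is nullable)
Nullable: {S}


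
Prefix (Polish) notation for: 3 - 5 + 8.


left-to-right (same/higher precedence on left): tree is (+ (- 3 5) 8)
Prefix: + - 3 5 8


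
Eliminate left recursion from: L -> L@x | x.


Left-recursive alternatives: L@x; non-recursive: x
Introduce L': L -> xL', L' -> @xL' | ε


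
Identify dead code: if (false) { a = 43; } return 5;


condition is constant false, so the whole block is unreachable
Dead: 'if (false) { a = 43; }'


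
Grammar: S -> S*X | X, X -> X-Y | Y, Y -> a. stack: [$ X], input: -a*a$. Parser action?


shift '-' to continue X -> X-Y
Action: shift


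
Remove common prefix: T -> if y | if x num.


Common prefix: 'if'
Factored: T -> if T', T' -> y | x num


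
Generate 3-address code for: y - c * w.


Break into single-operator statements:
t1 = c * w
t2 = y - t1


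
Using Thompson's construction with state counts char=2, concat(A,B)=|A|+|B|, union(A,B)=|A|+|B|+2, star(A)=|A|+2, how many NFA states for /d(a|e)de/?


Syntax tree has 5 char leaf(s), 1 union(s), 0 star(s)
chars contribute 5×2 = 10; each union adds +2; each star adds +2
Total: 10 + 2 + 0 = 12 states


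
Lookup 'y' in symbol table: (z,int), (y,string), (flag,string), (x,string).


Lookup 'y' → type string


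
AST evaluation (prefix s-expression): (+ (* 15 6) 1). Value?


Evaluate inner: (* 15 6) = 90
Evaluate root: (+ 90 1) = 91
Result: 91


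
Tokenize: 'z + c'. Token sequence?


Scan left to right, longest-match per lexeme
Tokens: ID(z), OP(+), ID(c)


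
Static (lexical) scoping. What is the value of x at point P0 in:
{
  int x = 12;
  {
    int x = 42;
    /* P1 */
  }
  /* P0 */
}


x declared in the same block as P0
x = 12


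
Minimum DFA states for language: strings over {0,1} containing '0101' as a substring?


KMP-style automaton: 4 progress states + 1 absorbing accept = 5
Minimal DFA: 5 states


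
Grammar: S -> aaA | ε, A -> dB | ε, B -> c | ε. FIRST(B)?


Per alternative of B: FIRST(c) = {c}; FIRST(ε) = {ε}
FIRST(B) = {c, ε}


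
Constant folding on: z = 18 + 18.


18 + 18 = 36 at compile time
Optimized: z = 36


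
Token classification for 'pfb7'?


Pattern: letter/underscore followed by alphanumerics, not a keyword
Type: IDENTIFIER


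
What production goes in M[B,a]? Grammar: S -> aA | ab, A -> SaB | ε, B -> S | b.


For [B, a]: 'a' ∈ FIRST(S)
Entry: B -> S


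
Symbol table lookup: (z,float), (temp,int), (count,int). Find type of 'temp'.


Lookup 'temp' → type int


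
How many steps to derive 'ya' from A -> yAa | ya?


Derivation: A => ya
Steps: 1


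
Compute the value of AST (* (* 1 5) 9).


Evaluate inner: (* 1 5) = 5
Evaluate root: (* 5 9) = 45
Result: 45


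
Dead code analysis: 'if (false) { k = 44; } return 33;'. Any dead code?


condition is constant false, so the whole block is unreachable
Dead: 'if (false) { k = 44; }'


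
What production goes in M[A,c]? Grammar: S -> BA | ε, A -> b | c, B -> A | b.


For [A, c]: 'c' ∈ FIRST(c)
Entry: A -> c


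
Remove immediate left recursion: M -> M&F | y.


Left-recursive alternatives: M&F; non-recursive: y
Introduce M': M -> yM', M' -> &FM' | ε


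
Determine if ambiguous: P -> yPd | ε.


balanced y^n…d^n: each string has a unique parse
Unambiguous


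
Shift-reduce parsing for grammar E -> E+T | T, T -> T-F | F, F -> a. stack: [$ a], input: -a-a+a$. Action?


'a' on top is the handle for F -> a
Action: reduce (F -> a)


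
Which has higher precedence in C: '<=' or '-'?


'-' is additive (level 9); '<=' is relational (level 7)
Higher level binds tighter
'-' has higher precedence than '<='


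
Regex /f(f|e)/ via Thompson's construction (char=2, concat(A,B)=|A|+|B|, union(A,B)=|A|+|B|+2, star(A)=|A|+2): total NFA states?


Syntax tree has 3 char leaf(s), 1 union(s), 0 star(s)
chars contribute 3×2 = 6; each union adds +2; each star adds +2
Total: 6 + 2 + 0 = 8 states


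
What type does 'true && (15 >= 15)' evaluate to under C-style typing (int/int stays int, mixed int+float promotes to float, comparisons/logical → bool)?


Operand types: bool && bool
Rule: logical operators take bool operands and yield bool
Result type: bool


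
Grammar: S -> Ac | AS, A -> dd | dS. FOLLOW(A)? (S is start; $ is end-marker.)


$ ∈ FOLLOW(S). For each A -> αBβ: add FIRST(β)\{ε} to FOLLOW(B); if β nullable, add FOLLOW(A).
FOLLOW(A) = {c, d}


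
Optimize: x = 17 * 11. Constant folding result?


17 * 11 = 187 at compile time
Optimized: x = 187


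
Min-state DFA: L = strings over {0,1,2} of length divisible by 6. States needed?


Track length mod 6: states 0..5, accept at 0
Minimal DFA: 6 states


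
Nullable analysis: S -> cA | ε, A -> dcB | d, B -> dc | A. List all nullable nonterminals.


A nonterminal is nullable iff some alternative derives ε (directly, or every symbol in it is nullable)
Nullable: {S}


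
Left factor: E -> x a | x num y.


Common prefix: 'x'
Factored: E -> x E', E' -> a | num y


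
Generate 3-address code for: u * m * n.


Break into single-operator statements:
t1 = u * m
t2 = t1 * n


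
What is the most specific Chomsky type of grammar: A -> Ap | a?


Left-linear: every RHS is a terminal or one nonterminal followed by a terminal
Classification: Type 3 (Regular)


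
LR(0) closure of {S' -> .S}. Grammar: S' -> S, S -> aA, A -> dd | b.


Start: S' -> .S
For each item with dot before a nonterminal B, add B -> .γ for every B-production
Closure: [S' -> .S, S -> .aA]


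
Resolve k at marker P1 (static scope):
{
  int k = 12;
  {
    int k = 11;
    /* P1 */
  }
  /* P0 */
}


k declared in the same block as P1
k = 11


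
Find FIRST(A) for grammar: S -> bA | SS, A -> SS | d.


Per alternative of A: FIRST(SS) = {b}; FIRST(d) = {d}
FIRST(A) = {b, d}


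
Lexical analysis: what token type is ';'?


Pattern: delimiter/punctuation
Type: PUNCTUATION


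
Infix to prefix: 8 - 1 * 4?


'*' binds tighter: tree is (- 8 (* 1 4))
Prefix: - 8 * 1 4


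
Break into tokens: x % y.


Scan left to right, longest-match per lexeme
Tokens: ID(x), OP(%), ID(y)


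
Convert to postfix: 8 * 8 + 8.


Left to right (same or higher precedence on left)
Postfix: 8 8 * 8 +


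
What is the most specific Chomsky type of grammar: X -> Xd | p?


Left-linear: every RHS is a terminal or one nonterminal followed by a terminal
Classification: Type 3 (Regular)


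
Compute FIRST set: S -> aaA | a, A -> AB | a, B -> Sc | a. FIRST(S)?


Per alternative of S: FIRST(aaA) = {a}; FIRST(a) = {a}
FIRST(S) = {a}


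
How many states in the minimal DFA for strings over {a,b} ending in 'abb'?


Track the longest suffix of input matching a prefix of 'abb': 4 classes (prefixes of length 0..3)
Minimal DFA: 4 states


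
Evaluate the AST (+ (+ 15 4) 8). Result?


Evaluate inner: (+ 15 4) = 19
Evaluate root: (+ 19 8) = 27
Result: 27


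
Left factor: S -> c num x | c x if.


Common prefix: 'c'
Factored: S -> c S', S' -> num x | x if


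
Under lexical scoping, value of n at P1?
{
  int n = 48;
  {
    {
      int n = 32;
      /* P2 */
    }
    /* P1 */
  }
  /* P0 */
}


P1's block does not declare n; resolves to the enclosing declaration at depth 0
n = 48


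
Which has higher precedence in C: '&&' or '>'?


'>' is relational (level 7); '&&' is logical AND (level 2)
Higher level binds tighter
'>' has higher precedence than '&&'


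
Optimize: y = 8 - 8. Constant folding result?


8 - 8 = 0 at compile time
Optimized: y = 0


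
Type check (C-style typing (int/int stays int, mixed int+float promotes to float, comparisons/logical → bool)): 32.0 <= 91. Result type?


Operand types: float <= int
Rule: comparison yields bool
Result type: bool


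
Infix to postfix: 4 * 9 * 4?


Left to right (same or higher precedence on left)
Postfix: 4 9 * 4 *


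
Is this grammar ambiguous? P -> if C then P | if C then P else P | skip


dangling else: 'if C then if C then skip else skip' parses two ways
Ambiguous


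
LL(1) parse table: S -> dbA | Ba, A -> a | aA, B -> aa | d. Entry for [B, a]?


For [B, a]: 'a' ∈ FIRST(aa)
Entry: B -> aa


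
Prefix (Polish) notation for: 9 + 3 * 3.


'*' binds tighter: tree is (+ 9 (* 3 3))
Prefix: + 9 * 3 3


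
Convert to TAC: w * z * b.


Break into single-operator statements:
t1 = w * z
t2 = t1 * b


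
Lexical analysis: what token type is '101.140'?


Pattern: digits with a decimal point
Type: FLOAT_LITERAL


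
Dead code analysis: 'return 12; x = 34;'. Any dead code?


statement follows a return and is unreachable
Dead: 'x = 34'


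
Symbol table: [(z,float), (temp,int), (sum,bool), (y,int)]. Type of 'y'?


Lookup 'y' → type int


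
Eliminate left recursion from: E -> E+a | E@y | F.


Left-recursive alternatives: E+a, E@y; non-recursive: F
Introduce E': E -> FE', E' -> +aE' | @yE' | ε


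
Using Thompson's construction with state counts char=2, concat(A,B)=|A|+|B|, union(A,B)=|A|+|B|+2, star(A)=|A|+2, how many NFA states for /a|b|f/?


Syntax tree has 3 char leaf(s), 2 union(s), 0 star(s)
chars contribute 3×2 = 6; each union adds +2; each star adds +2
Total: 6 + 4 + 0 = 10 states


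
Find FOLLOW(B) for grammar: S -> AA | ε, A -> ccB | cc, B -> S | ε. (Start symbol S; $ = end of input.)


$ ∈ FOLLOW(S). For each A -> αBβ: add FIRST(β)\{ε} to FOLLOW(B); if β nullable, add FOLLOW(A).
FOLLOW(B) = {$, c}


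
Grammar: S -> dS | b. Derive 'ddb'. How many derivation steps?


Derivation: S => dS => ddS => ddb
Steps: 3


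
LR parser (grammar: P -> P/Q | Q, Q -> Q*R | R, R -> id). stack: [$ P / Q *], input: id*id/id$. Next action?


no handle; shift 'id'
Action: shift


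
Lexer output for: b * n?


Scan left to right, longest-match per lexeme
Tokens: ID(b), OP(*), ID(n)


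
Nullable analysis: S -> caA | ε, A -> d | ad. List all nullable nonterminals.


A nonterminal is nullable iff some alternative derives ε (directly, or every symbol in it is nullable)
Nullable: {S}


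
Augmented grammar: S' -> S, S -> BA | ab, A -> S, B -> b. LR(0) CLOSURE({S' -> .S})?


Start: S' -> .S
For each item with dot before a nonterminal B, add B -> .γ for every B-production
Closure: [S' -> .S, S -> .BA, S -> .ab, B -> .b]


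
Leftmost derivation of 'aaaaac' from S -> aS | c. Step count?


Derivation: S => aS => aaS => aaaS => aaaaS => aaaaaS => aaaaac
Steps: 6


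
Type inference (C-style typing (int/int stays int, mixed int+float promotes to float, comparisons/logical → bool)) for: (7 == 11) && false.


Operand types: bool && bool
Rule: logical operators take bool operands and yield bool
Result type: bool


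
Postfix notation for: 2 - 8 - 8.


Left to right (same or higher precedence on left)
Postfix: 2 8 - 8 -


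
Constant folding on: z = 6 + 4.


6 + 4 = 10 at compile time
Optimized: z = 10


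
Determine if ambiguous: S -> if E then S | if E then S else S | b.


dangling else: 'if E then if E then b else b' parses two ways
Ambiguous


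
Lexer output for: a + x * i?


Scan left to right, longest-match per lexeme
Tokens: ID(a), OP(+), ID(x), OP(*), ID(i)


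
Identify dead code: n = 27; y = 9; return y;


n is assigned but never read
Dead: 'n = 27'


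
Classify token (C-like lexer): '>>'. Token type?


Pattern: operator symbol
Type: OPERATOR


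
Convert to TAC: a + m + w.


Break into single-operator statements:
t1 = a + m
t2 = t1 + w


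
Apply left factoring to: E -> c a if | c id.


Common prefix: 'c'
Factored: E -> c E', E' -> a if | id


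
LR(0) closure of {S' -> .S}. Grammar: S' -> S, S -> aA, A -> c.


Start: S' -> .S
For each item with dot before a nonterminal B, add B -> .γ for every B-production
Closure: [S' -> .S, S -> .aA]


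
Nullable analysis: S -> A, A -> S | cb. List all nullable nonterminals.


A nonterminal is nullable iff some alternative derives ε (directly, or every symbol in it is nullable)
Nullable: {}


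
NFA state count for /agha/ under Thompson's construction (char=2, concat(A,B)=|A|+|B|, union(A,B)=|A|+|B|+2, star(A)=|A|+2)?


Syntax tree has 4 char leaf(s), 0 union(s), 0 star(s)
chars contribute 4×2 = 8; each union adds +2; each star adds +2
Total: 8 + 0 + 0 = 8 states


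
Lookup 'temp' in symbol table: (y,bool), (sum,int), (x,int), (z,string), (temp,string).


Lookup 'temp' → type string


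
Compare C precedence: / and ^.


'/' is multiplicative (level 10); '^' is bitwise XOR (level 4)
Higher level binds tighter
'/' has higher precedence than '^'


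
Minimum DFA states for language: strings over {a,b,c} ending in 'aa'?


Track the longest suffix of input matching a prefix of 'aa': 3 classes (prefixes of length 0..2)
Minimal DFA: 3 states


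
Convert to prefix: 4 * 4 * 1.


left-to-right (same/higher precedence on left): tree is (* (* 4 4) 1)
Prefix: * * 4 4 1


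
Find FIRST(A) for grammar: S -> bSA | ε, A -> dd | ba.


Per alternative of A: FIRST(dd) = {d}; FIRST(ba) = {b}
FIRST(A) = {b, d}


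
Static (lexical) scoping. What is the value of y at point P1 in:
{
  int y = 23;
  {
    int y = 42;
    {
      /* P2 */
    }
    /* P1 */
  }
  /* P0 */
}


y declared in the same block as P1
y = 42


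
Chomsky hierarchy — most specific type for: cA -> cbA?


LHS has context (more than one symbol) and |LHS| ≤ |RHS|
Classification: Type 1 (Context-Sensitive)


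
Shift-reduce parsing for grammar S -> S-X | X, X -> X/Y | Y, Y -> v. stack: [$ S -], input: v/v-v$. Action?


no handle ('S-' is not any RHS); shift 'v'
Action: shift
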